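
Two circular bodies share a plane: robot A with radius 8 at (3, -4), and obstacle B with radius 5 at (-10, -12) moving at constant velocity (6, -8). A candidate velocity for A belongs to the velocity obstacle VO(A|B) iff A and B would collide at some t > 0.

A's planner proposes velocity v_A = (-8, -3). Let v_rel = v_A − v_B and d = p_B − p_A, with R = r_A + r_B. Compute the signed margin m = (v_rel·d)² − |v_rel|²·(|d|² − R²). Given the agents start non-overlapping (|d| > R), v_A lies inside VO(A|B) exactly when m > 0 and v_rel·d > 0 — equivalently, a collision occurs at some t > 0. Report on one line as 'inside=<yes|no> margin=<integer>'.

d = (-13, -8),  |d|² = 233;  R = 8+5 = 13,  c = 233−13² = 64
v_rel = (-14, 5),  |v_rel|² = 221;  v_rel·d = (-14)·(-13) + (5)·(-8) = 142
221·t² − 284·t + 64 = 0  ⇒  m = 142² − 221·64 = 6020
m = 6020 > 0,  v_rel·d = 142 > 0  ⇒  inside

inside=yes margin=6020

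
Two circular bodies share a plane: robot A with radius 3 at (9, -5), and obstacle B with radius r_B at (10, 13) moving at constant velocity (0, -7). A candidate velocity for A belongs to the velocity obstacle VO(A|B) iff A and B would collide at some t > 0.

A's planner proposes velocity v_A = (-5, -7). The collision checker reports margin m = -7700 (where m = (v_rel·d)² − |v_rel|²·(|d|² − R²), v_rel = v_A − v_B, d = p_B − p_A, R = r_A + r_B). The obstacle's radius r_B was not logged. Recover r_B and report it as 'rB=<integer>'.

m = -7700
d = (1, 18);  v_rel = (-5, 0),  |v_rel|² = 25
v_rel×d = (-5)·(18) − (0)·(1) = -90
since m = R²·25 − (-90)²:  R² = (8100 + -7700) / 25 = 16
R = √16 = 4  ⇒  r_B = 4 − 3 = 1

rB=1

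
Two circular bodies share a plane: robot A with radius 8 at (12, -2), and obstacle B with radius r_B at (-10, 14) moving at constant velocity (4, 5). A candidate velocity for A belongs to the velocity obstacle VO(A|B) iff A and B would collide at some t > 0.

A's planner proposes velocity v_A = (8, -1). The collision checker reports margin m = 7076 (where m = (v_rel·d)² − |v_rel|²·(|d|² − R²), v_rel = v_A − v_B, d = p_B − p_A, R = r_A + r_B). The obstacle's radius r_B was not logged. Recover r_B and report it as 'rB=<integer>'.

m = 7076
d = (-22, 16);  v_rel = (4, -6),  |v_rel|² = 52
v_rel×d = (4)·(16) − (-6)·(-22) = -68
since m = R²·52 − (-68)²:  R² = (4624 + 7076) / 52 = 225
R = √225 = 15  ⇒  r_B = 15 − 8 = 7

rB=7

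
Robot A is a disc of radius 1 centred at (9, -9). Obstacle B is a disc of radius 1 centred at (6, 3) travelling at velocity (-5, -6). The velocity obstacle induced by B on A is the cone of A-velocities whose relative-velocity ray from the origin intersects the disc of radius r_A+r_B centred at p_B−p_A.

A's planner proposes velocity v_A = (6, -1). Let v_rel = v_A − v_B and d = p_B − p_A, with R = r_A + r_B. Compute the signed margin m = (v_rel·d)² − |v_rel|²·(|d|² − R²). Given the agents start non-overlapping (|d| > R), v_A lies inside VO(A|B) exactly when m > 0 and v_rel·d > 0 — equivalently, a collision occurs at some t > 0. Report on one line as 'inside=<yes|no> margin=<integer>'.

d = (-3, 12),  |d|² = 153;  R = 1+1 = 2,  c = 153−2² = 149
v_rel = (11, 5),  |v_rel|² = 146;  v_rel·d = (11)·(-3) + (5)·(12) = 27
146·t² − 54·t + 149 = 0  ⇒  m = 27² − 146·149 = -21025
m = -21025 < 0,  v_rel·d = 27 > 0  ⇒  outside

inside=no margin=-21025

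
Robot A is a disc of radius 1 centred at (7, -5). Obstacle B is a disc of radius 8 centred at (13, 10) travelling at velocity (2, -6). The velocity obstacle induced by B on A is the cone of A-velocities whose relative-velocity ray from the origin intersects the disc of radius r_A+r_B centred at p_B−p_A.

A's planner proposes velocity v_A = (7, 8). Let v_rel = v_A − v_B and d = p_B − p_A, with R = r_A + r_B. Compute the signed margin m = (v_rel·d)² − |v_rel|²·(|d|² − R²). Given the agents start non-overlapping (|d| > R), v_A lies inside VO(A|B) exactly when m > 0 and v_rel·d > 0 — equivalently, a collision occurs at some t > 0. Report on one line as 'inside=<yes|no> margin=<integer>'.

d = (6, 15),  |d|² = 261;  R = 1+8 = 9,  c = 261−9² = 180
v_rel = (5, 14),  |v_rel|² = 221;  v_rel·d = (5)·(6) + (14)·(15) = 240
221·t² − 480·t + 180 = 0  ⇒  m = 240² − 221·180 = 17820
m = 17820 > 0,  v_rel·d = 240 > 0  ⇒  inside

inside=yes margin=17820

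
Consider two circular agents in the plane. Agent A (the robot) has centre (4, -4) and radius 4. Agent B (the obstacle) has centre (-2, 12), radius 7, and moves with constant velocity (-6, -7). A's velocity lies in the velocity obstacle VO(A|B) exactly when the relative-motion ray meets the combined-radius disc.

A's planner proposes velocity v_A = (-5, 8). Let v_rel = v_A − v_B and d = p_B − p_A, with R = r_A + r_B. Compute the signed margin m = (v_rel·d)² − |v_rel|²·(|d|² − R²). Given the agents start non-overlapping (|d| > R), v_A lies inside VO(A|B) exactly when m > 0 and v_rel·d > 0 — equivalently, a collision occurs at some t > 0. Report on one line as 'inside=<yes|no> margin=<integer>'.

d = (-6, 16),  |d|² = 292;  R = 4+7 = 11,  c = 292−11² = 171
v_rel = (1, 15),  |v_rel|² = 226;  v_rel·d = (1)·(-6) + (15)·(16) = 234
226·t² − 468·t + 171 = 0  ⇒  m = 234² − 226·171 = 16110
m = 16110 > 0,  v_rel·d = 234 > 0  ⇒  inside

inside=yes margin=16110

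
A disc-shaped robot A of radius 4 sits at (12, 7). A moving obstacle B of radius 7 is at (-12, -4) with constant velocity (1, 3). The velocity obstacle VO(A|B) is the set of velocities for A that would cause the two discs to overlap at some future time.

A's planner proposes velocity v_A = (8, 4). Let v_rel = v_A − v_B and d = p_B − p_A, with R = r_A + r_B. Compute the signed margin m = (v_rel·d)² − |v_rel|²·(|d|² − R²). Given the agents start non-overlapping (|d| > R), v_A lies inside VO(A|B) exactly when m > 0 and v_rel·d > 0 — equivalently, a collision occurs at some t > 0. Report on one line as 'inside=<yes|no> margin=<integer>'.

d = (-24, -11),  |d|² = 697;  R = 4+7 = 11,  c = 697−11² = 576
v_rel = (7, 1),  |v_rel|² = 50;  v_rel·d = (7)·(-24) + (1)·(-11) = -179
50·t² + 358·t + 576 = 0  ⇒  m = (-179)² − 50·576 = 3241
m = 3241 > 0,  v_rel·d = -179 < 0  ⇒  outside

inside=no margin=3241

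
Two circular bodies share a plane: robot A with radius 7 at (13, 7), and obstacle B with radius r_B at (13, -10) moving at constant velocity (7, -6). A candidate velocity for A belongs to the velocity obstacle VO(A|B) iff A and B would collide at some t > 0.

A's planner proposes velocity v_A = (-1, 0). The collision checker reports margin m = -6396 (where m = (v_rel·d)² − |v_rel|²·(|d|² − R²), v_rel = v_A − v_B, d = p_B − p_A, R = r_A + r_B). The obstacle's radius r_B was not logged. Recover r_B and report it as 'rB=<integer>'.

m = -6396
d = (0, -17);  v_rel = (-8, 6),  |v_rel|² = 100
v_rel×d = (-8)·(-17) − (6)·(0) = 136
since m = R²·100 − 136²:  R² = (18496 + -6396) / 100 = 121
R = √121 = 11  ⇒  r_B = 11 − 7 = 4

rB=4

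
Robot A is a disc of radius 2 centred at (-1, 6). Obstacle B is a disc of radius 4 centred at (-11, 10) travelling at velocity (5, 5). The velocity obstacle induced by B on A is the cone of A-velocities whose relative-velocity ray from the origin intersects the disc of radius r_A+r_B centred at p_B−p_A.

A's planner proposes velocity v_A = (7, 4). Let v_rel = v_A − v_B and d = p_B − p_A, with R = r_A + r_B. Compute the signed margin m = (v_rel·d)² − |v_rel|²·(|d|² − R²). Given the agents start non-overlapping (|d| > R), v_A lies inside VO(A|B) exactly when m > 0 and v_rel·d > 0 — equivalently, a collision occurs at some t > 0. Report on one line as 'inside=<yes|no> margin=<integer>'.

d = (-10, 4),  |d|² = 116;  R = 2+4 = 6,  c = 116−6² = 80
v_rel = (2, -1),  |v_rel|² = 5;  v_rel·d = (2)·(-10) + (-1)·(4) = -24
5·t² + 48·t + 80 = 0  ⇒  m = (-24)² − 5·80 = 176
m = 176 > 0,  v_rel·d = -24 < 0  ⇒  outside

inside=no margin=176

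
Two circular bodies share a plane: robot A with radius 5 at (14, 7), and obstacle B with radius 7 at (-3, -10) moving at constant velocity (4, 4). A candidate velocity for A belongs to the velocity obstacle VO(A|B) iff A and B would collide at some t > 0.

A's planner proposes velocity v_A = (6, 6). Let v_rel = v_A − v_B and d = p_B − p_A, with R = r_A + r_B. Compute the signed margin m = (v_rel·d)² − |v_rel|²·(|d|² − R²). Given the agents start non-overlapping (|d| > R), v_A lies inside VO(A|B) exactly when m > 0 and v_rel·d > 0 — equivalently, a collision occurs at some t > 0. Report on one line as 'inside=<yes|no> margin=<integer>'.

d = (-17, -17),  |d|² = 578;  R = 5+7 = 12,  c = 578−12² = 434
v_rel = (2, 2),  |v_rel|² = 8;  v_rel·d = (2)·(-17) + (2)·(-17) = -68
8·t² + 136·t + 434 = 0  ⇒  m = (-68)² − 8·434 = 1152
m = 1152 > 0,  v_rel·d = -68 < 0  ⇒  outside

inside=no margin=1152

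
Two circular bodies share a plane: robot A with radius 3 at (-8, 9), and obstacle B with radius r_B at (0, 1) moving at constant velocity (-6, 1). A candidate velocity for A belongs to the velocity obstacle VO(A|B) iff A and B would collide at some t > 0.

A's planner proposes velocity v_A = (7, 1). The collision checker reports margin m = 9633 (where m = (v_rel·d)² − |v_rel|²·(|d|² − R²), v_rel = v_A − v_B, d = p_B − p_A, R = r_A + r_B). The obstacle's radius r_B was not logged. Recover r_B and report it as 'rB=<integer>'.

m = 9633
d = (8, -8);  v_rel = (13, 0),  |v_rel|² = 169
v_rel×d = (13)·(-8) − (0)·(8) = -104
since m = R²·169 − (-104)²:  R² = (10816 + 9633) / 169 = 121
R = √121 = 11  ⇒  r_B = 11 − 3 = 8

rB=8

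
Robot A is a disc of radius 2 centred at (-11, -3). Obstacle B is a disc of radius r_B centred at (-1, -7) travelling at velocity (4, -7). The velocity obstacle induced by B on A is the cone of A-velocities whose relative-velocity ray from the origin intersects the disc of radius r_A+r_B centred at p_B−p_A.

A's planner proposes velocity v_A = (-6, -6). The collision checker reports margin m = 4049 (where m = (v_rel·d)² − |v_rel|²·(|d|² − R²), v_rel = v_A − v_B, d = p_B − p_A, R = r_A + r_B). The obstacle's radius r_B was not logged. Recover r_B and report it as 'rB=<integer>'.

m = 4049
d = (10, -4);  v_rel = (-10, 1),  |v_rel|² = 101
v_rel×d = (-10)·(-4) − (1)·(10) = 30
since m = R²·101 − 30²:  R² = (900 + 4049) / 101 = 49
R = √49 = 7  ⇒  r_B = 7 − 2 = 5

rB=5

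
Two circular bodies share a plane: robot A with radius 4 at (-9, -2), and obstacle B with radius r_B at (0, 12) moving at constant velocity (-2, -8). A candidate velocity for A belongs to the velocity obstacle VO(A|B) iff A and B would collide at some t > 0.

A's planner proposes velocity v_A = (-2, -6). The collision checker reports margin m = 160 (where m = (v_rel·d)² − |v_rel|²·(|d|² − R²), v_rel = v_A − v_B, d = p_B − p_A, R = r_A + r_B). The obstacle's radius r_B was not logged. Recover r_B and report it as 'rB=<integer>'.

m = 160
d = (9, 14);  v_rel = (0, 2),  |v_rel|² = 4
v_rel×d = (0)·(14) − (2)·(9) = -18
since m = R²·4 − (-18)²:  R² = (324 + 160) / 4 = 121
R = √121 = 11  ⇒  r_B = 11 − 4 = 7

rB=7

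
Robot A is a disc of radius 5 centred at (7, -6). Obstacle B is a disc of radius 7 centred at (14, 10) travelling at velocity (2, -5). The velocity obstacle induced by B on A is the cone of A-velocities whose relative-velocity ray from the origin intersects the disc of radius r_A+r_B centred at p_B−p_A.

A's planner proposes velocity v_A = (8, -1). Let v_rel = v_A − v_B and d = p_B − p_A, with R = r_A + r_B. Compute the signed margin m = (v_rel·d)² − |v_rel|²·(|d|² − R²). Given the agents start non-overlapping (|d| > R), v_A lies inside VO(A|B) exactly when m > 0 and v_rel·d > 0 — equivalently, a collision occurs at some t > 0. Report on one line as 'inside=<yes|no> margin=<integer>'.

d = (7, 16),  |d|² = 305;  R = 5+7 = 12,  c = 305−12² = 161
v_rel = (6, 4),  |v_rel|² = 52;  v_rel·d = (6)·(7) + (4)·(16) = 106
52·t² − 212·t + 161 = 0  ⇒  m = 106² − 52·161 = 2864
m = 2864 > 0,  v_rel·d = 106 > 0  ⇒  inside

inside=yes margin=2864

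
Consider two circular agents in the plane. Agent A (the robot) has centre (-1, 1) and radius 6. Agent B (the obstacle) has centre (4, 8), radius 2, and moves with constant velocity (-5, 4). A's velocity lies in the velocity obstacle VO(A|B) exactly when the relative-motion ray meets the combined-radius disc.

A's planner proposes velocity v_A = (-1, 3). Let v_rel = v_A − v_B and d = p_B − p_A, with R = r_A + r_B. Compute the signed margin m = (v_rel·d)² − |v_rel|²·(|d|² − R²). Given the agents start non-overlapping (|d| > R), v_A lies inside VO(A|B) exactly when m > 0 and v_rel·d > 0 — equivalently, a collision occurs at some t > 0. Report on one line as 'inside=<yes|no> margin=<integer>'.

d = (5, 7),  |d|² = 74;  R = 6+2 = 8,  c = 74−8² = 10
v_rel = (4, -1),  |v_rel|² = 17;  v_rel·d = (4)·(5) + (-1)·(7) = 13
17·t² − 26·t + 10 = 0  ⇒  m = 13² − 17·10 = -1
m = -1 < 0,  v_rel·d = 13 > 0  ⇒  outside

inside=no margin=-1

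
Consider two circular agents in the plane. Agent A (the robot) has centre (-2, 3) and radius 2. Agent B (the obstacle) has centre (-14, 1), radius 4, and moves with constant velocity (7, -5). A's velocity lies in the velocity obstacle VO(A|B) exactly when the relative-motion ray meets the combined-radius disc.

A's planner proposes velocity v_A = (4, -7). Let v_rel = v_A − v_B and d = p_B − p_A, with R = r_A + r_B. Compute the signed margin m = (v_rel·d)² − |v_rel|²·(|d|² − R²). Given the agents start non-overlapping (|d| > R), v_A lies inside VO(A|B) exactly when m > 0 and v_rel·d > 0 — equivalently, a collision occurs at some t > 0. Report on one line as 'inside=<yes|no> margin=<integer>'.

d = (-12, -2),  |d|² = 148;  R = 2+4 = 6,  c = 148−6² = 112
v_rel = (-3, -2),  |v_rel|² = 13;  v_rel·d = (-3)·(-12) + (-2)·(-2) = 40
13·t² − 80·t + 112 = 0  ⇒  m = 40² − 13·112 = 144
m = 144 > 0,  v_rel·d = 40 > 0  ⇒  inside

inside=yes margin=144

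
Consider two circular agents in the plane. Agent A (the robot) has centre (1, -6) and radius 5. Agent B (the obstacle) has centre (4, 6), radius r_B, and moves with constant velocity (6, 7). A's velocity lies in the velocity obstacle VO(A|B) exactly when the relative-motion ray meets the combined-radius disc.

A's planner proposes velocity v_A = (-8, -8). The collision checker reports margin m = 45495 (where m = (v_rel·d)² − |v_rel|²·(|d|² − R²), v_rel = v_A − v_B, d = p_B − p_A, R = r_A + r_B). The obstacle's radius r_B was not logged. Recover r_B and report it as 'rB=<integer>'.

m = 45495
d = (3, 12);  v_rel = (-14, -15),  |v_rel|² = 421
v_rel×d = (-14)·(12) − (-15)·(3) = -123
since m = R²·421 − (-123)²:  R² = (15129 + 45495) / 421 = 144
R = √144 = 12  ⇒  r_B = 12 − 5 = 7

rB=7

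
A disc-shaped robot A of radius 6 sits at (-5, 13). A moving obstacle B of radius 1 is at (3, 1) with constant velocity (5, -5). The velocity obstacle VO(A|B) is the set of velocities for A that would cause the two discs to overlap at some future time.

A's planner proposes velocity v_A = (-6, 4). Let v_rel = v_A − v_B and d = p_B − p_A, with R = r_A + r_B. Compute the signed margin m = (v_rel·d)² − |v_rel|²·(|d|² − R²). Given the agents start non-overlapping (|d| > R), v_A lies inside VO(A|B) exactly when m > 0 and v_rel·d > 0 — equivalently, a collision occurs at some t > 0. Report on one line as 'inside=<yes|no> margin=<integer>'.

d = (8, -12),  |d|² = 208;  R = 6+1 = 7,  c = 208−7² = 159
v_rel = (-11, 9),  |v_rel|² = 202;  v_rel·d = (-11)·(8) + (9)·(-12) = -196
202·t² + 392·t + 159 = 0  ⇒  m = (-196)² − 202·159 = 6298
m = 6298 > 0,  v_rel·d = -196 < 0  ⇒  outside

inside=no margin=6298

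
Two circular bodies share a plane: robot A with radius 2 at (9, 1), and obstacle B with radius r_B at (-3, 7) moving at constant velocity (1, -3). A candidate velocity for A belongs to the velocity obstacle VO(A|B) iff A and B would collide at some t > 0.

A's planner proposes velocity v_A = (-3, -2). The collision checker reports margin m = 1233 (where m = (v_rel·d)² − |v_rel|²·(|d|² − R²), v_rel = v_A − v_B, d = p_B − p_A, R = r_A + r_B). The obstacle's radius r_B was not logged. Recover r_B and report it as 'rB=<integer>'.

m = 1233
d = (-12, 6);  v_rel = (-4, 1),  |v_rel|² = 17
v_rel×d = (-4)·(6) − (1)·(-12) = -12
since m = R²·17 − (-12)²:  R² = (144 + 1233) / 17 = 81
R = √81 = 9  ⇒  r_B = 9 − 2 = 7

rB=7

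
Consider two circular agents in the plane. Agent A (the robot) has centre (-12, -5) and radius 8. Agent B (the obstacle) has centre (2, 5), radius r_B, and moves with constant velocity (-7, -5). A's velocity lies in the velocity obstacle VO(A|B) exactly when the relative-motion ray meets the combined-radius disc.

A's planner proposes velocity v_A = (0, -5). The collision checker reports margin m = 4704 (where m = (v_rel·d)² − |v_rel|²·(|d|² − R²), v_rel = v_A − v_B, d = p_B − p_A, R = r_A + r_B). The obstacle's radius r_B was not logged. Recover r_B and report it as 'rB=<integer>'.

m = 4704
d = (14, 10);  v_rel = (7, 0),  |v_rel|² = 49
v_rel×d = (7)·(10) − (0)·(14) = 70
since m = R²·49 − 70²:  R² = (4900 + 4704) / 49 = 196
R = √196 = 14  ⇒  r_B = 14 − 8 = 6

rB=6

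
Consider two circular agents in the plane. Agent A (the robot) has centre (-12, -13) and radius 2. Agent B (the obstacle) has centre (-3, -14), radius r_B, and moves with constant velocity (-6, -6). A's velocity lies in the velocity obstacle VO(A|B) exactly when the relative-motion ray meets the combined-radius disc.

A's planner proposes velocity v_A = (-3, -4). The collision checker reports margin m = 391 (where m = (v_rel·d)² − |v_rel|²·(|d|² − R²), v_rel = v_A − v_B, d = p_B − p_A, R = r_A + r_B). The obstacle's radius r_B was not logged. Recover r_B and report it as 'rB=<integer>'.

m = 391
d = (9, -1);  v_rel = (3, 2),  |v_rel|² = 13
v_rel×d = (3)·(-1) − (2)·(9) = -21
since m = R²·13 − (-21)²:  R² = (441 + 391) / 13 = 64
R = √64 = 8  ⇒  r_B = 8 − 2 = 6

rB=6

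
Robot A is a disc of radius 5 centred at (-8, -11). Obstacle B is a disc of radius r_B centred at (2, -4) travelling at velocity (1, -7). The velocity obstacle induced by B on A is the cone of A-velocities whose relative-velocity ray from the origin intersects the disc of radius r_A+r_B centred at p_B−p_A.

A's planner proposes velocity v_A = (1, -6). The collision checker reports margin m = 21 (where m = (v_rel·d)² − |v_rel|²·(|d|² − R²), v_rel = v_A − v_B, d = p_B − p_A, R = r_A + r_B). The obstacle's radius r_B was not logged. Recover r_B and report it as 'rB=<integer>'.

m = 21
d = (10, 7);  v_rel = (0, 1),  |v_rel|² = 1
v_rel×d = (0)·(7) − (1)·(10) = -10
since m = R²·1 − (-10)²:  R² = (100 + 21) / 1 = 121
R = √121 = 11  ⇒  r_B = 11 − 5 = 6

rB=6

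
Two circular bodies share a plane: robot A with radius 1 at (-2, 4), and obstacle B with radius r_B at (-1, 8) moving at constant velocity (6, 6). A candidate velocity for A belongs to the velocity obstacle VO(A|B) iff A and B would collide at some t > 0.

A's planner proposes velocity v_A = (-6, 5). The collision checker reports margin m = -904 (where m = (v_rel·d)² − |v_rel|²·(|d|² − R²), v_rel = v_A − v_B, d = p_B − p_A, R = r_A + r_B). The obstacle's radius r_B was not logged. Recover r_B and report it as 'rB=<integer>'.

m = -904
d = (1, 4);  v_rel = (-12, -1),  |v_rel|² = 145
v_rel×d = (-12)·(4) − (-1)·(1) = -47
since m = R²·145 − (-47)²:  R² = (2209 + -904) / 145 = 9
R = √9 = 3  ⇒  r_B = 3 − 1 = 2

rB=2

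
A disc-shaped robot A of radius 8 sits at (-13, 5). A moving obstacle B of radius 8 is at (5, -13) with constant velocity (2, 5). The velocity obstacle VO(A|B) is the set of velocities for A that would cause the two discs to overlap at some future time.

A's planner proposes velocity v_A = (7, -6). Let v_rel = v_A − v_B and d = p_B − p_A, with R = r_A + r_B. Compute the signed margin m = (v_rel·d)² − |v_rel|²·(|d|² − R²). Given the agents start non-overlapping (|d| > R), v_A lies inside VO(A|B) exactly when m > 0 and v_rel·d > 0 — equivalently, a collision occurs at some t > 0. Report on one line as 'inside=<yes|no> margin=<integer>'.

d = (18, -18),  |d|² = 648;  R = 8+8 = 16,  c = 648−16² = 392
v_rel = (5, -11),  |v_rel|² = 146;  v_rel·d = (5)·(18) + (-11)·(-18) = 288
146·t² − 576·t + 392 = 0  ⇒  m = 288² − 146·392 = 25712
m = 25712 > 0,  v_rel·d = 288 > 0  ⇒  inside

inside=yes margin=25712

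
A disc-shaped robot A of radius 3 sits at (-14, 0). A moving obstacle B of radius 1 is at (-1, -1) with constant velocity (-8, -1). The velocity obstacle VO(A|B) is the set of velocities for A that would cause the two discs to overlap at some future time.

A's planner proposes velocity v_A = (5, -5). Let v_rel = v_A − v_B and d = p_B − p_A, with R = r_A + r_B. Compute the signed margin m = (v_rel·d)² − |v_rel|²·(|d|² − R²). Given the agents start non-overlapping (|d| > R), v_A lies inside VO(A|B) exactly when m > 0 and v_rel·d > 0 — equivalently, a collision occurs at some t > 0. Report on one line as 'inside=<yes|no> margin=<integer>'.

d = (13, -1),  |d|² = 170;  R = 3+1 = 4,  c = 170−4² = 154
v_rel = (13, -4),  |v_rel|² = 185;  v_rel·d = (13)·(13) + (-4)·(-1) = 173
185·t² − 346·t + 154 = 0  ⇒  m = 173² − 185·154 = 1439
m = 1439 > 0,  v_rel·d = 173 > 0  ⇒  inside

inside=yes margin=1439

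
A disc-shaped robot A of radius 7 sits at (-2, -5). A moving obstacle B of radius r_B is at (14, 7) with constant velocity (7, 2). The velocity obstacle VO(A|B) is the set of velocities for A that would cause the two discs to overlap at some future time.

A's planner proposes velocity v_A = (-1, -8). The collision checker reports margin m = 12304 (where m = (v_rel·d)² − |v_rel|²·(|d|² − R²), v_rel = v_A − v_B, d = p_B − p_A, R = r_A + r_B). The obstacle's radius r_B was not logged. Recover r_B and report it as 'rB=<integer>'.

m = 12304
d = (16, 12);  v_rel = (-8, -10),  |v_rel|² = 164
v_rel×d = (-8)·(12) − (-10)·(16) = 64
since m = R²·164 − 64²:  R² = (4096 + 12304) / 164 = 100
R = √100 = 10  ⇒  r_B = 10 − 7 = 3

rB=3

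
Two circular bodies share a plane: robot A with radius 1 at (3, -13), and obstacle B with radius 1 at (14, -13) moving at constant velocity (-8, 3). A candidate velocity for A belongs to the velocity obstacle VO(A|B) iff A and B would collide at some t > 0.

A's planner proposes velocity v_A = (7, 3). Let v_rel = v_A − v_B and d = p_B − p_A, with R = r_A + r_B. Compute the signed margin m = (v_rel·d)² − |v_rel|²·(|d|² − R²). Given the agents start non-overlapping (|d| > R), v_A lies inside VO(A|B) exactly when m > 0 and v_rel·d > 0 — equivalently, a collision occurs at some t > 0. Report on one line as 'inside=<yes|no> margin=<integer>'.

d = (11, 0),  |d|² = 121;  R = 1+1 = 2,  c = 121−2² = 117
v_rel = (15, 0),  |v_rel|² = 225;  v_rel·d = (15)·(11) + (0)·(0) = 165
225·t² − 330·t + 117 = 0  ⇒  m = 165² − 225·117 = 900
m = 900 > 0,  v_rel·d = 165 > 0  ⇒  inside

inside=yes margin=900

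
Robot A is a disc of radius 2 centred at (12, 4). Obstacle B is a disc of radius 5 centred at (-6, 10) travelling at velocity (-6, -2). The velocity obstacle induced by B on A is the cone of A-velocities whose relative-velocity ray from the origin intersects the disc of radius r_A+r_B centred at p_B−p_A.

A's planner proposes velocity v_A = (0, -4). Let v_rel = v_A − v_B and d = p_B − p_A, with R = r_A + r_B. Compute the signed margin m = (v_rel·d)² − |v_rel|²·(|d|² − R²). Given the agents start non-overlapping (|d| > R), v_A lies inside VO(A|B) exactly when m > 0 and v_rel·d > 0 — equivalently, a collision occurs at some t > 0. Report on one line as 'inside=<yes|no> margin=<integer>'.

d = (-18, 6),  |d|² = 360;  R = 2+5 = 7,  c = 360−7² = 311
v_rel = (6, -2),  |v_rel|² = 40;  v_rel·d = (6)·(-18) + (-2)·(6) = -120
40·t² + 240·t + 311 = 0  ⇒  m = (-120)² − 40·311 = 1960
m = 1960 > 0,  v_rel·d = -120 < 0  ⇒  outside

inside=no margin=1960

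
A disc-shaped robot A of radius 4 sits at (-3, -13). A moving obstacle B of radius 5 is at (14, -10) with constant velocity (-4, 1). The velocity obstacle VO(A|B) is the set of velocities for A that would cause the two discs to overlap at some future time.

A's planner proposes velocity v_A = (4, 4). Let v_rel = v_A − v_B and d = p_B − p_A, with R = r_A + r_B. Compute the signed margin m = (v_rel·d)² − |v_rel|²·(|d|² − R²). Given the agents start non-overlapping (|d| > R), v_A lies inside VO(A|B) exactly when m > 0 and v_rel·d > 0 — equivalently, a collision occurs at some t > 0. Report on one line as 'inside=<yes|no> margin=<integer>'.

d = (17, 3),  |d|² = 298;  R = 4+5 = 9,  c = 298−9² = 217
v_rel = (8, 3),  |v_rel|² = 73;  v_rel·d = (8)·(17) + (3)·(3) = 145
73·t² − 290·t + 217 = 0  ⇒  m = 145² − 73·217 = 5184
m = 5184 > 0,  v_rel·d = 145 > 0  ⇒  inside

inside=yes margin=5184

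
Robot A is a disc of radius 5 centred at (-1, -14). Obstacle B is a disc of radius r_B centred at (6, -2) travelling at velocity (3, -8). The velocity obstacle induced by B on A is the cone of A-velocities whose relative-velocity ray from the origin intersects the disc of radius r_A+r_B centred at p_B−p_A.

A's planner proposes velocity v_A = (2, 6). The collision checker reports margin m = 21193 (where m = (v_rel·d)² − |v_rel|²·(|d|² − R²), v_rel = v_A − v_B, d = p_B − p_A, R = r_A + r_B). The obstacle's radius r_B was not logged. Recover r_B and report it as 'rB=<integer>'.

m = 21193
d = (7, 12);  v_rel = (-1, 14),  |v_rel|² = 197
v_rel×d = (-1)·(12) − (14)·(7) = -110
since m = R²·197 − (-110)²:  R² = (12100 + 21193) / 197 = 169
R = √169 = 13  ⇒  r_B = 13 − 5 = 8

rB=8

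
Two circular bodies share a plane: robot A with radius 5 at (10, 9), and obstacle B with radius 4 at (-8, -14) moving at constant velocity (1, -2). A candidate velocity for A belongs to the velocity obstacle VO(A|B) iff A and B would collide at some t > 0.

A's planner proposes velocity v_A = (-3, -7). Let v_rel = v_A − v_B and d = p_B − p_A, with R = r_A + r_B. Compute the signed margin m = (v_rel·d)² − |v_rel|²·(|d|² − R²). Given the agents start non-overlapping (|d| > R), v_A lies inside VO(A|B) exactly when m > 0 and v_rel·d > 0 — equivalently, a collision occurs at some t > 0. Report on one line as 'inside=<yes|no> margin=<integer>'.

d = (-18, -23),  |d|² = 853;  R = 5+4 = 9,  c = 853−9² = 772
v_rel = (-4, -5),  |v_rel|² = 41;  v_rel·d = (-4)·(-18) + (-5)·(-23) = 187
41·t² − 374·t + 772 = 0  ⇒  m = 187² − 41·772 = 3317
m = 3317 > 0,  v_rel·d = 187 > 0  ⇒  inside

inside=yes margin=3317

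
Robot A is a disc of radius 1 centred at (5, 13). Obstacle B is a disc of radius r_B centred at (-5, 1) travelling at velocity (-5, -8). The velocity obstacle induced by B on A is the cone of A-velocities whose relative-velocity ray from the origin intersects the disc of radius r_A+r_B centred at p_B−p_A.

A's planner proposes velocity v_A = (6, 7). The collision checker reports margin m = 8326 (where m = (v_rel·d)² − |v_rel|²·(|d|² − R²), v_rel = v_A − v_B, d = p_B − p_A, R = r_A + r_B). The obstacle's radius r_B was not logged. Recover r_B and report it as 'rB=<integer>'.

m = 8326
d = (-10, -12);  v_rel = (11, 15),  |v_rel|² = 346
v_rel×d = (11)·(-12) − (15)·(-10) = 18
since m = R²·346 − 18²:  R² = (324 + 8326) / 346 = 25
R = √25 = 5  ⇒  r_B = 5 − 1 = 4

rB=4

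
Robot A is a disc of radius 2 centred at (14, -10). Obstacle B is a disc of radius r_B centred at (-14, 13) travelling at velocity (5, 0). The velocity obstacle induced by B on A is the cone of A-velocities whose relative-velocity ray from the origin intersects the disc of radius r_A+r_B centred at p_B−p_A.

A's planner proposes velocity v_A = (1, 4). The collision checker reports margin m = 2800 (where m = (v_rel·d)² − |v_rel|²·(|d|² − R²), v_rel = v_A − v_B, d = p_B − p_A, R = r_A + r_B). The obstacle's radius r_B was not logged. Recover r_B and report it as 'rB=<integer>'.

m = 2800
d = (-28, 23);  v_rel = (-4, 4),  |v_rel|² = 32
v_rel×d = (-4)·(23) − (4)·(-28) = 20
since m = R²·32 − 20²:  R² = (400 + 2800) / 32 = 100
R = √100 = 10  ⇒  r_B = 10 − 2 = 8

rB=8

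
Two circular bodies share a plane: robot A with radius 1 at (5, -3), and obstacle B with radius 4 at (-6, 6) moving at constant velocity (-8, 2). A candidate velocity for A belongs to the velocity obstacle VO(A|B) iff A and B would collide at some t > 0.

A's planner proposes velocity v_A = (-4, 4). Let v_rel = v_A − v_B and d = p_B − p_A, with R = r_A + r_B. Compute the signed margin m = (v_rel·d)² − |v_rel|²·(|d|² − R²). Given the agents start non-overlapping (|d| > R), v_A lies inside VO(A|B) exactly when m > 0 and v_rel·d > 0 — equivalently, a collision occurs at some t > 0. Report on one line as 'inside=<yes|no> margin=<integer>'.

d = (-11, 9),  |d|² = 202;  R = 1+4 = 5,  c = 202−5² = 177
v_rel = (4, 2),  |v_rel|² = 20;  v_rel·d = (4)·(-11) + (2)·(9) = -26
20·t² + 52·t + 177 = 0  ⇒  m = (-26)² − 20·177 = -2864
m = -2864 < 0,  v_rel·d = -26 < 0  ⇒  outside

inside=no margin=-2864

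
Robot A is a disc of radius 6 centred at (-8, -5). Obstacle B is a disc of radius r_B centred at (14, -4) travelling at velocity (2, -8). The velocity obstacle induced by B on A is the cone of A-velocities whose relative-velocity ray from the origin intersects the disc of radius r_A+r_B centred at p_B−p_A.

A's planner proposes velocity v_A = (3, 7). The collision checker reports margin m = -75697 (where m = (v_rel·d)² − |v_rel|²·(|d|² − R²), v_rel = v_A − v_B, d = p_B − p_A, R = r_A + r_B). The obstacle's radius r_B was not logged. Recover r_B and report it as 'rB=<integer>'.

m = -75697
d = (22, 1);  v_rel = (1, 15),  |v_rel|² = 226
v_rel×d = (1)·(1) − (15)·(22) = -329
since m = R²·226 − (-329)²:  R² = (108241 + -75697) / 226 = 144
R = √144 = 12  ⇒  r_B = 12 − 6 = 6

rB=6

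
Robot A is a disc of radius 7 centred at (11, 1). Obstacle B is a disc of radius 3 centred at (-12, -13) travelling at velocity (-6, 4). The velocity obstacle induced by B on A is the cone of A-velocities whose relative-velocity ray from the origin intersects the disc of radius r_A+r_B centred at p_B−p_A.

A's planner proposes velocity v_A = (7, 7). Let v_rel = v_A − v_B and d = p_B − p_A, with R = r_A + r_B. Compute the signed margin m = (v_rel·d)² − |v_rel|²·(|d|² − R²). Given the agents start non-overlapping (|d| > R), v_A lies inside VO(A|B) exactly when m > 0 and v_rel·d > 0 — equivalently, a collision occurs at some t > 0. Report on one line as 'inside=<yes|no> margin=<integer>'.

d = (-23, -14),  |d|² = 725;  R = 7+3 = 10,  c = 725−10² = 625
v_rel = (13, 3),  |v_rel|² = 178;  v_rel·d = (13)·(-23) + (3)·(-14) = -341
178·t² + 682·t + 625 = 0  ⇒  m = (-341)² − 178·625 = 5031
m = 5031 > 0,  v_rel·d = -341 < 0  ⇒  outside

inside=no margin=5031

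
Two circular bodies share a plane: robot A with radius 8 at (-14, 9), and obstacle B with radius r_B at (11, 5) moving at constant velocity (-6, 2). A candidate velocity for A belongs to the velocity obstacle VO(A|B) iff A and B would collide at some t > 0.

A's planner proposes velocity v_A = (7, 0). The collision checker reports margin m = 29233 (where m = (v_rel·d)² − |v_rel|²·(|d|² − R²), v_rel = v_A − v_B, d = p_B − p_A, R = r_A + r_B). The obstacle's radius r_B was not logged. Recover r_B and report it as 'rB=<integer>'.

m = 29233
d = (25, -4);  v_rel = (13, -2),  |v_rel|² = 173
v_rel×d = (13)·(-4) − (-2)·(25) = -2
since m = R²·173 − (-2)²:  R² = (4 + 29233) / 173 = 169
R = √169 = 13  ⇒  r_B = 13 − 8 = 5

rB=5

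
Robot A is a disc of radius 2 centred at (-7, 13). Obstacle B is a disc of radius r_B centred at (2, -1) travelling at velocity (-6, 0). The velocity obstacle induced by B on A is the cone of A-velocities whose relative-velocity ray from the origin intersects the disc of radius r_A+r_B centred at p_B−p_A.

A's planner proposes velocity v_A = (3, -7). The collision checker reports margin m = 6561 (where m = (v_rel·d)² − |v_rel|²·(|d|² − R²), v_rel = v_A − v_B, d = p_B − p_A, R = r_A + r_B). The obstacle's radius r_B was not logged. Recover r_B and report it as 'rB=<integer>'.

m = 6561
d = (9, -14);  v_rel = (9, -7),  |v_rel|² = 130
v_rel×d = (9)·(-14) − (-7)·(9) = -63
since m = R²·130 − (-63)²:  R² = (3969 + 6561) / 130 = 81
R = √81 = 9  ⇒  r_B = 9 − 2 = 7

rB=7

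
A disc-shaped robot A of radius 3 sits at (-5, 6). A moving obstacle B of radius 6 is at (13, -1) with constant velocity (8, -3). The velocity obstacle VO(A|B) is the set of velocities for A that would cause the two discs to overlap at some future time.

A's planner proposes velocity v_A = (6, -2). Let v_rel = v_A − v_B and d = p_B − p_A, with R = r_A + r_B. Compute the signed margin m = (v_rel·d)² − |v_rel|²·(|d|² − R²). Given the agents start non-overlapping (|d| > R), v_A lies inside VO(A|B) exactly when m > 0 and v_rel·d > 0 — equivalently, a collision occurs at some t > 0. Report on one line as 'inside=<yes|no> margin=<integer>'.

d = (18, -7),  |d|² = 373;  R = 3+6 = 9,  c = 373−9² = 292
v_rel = (-2, 1),  |v_rel|² = 5;  v_rel·d = (-2)·(18) + (1)·(-7) = -43
5·t² + 86·t + 292 = 0  ⇒  m = (-43)² − 5·292 = 389
m = 389 > 0,  v_rel·d = -43 < 0  ⇒  outside

inside=no margin=389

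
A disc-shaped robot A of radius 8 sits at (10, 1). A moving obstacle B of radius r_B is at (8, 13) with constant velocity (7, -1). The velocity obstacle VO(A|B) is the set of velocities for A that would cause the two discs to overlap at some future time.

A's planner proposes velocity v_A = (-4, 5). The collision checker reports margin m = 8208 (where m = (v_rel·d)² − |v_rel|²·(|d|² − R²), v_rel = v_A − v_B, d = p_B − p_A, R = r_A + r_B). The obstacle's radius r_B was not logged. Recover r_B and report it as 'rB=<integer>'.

m = 8208
d = (-2, 12);  v_rel = (-11, 6),  |v_rel|² = 157
v_rel×d = (-11)·(12) − (6)·(-2) = -120
since m = R²·157 − (-120)²:  R² = (14400 + 8208) / 157 = 144
R = √144 = 12  ⇒  r_B = 12 − 8 = 4

rB=4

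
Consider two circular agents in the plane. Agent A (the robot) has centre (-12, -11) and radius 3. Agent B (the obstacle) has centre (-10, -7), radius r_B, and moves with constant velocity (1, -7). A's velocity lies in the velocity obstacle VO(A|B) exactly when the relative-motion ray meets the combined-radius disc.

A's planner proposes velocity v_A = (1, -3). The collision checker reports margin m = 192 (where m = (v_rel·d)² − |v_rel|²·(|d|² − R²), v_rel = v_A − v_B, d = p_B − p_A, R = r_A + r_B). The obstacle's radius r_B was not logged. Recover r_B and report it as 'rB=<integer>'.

m = 192
d = (2, 4);  v_rel = (0, 4),  |v_rel|² = 16
v_rel×d = (0)·(4) − (4)·(2) = -8
since m = R²·16 − (-8)²:  R² = (64 + 192) / 16 = 16
R = √16 = 4  ⇒  r_B = 4 − 3 = 1

rB=1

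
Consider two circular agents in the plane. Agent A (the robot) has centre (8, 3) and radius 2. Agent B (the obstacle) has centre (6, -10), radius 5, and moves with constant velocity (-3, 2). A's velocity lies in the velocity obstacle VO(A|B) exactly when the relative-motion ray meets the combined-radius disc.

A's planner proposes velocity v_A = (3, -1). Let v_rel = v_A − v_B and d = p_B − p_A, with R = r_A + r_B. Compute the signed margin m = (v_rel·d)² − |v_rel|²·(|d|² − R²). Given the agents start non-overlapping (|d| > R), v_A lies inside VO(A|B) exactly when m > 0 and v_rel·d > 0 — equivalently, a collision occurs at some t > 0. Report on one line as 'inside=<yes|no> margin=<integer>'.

d = (-2, -13),  |d|² = 173;  R = 2+5 = 7,  c = 173−7² = 124
v_rel = (6, -3),  |v_rel|² = 45;  v_rel·d = (6)·(-2) + (-3)·(-13) = 27
45·t² − 54·t + 124 = 0  ⇒  m = 27² − 45·124 = -4851
m = -4851 < 0,  v_rel·d = 27 > 0  ⇒  outside

inside=no margin=-4851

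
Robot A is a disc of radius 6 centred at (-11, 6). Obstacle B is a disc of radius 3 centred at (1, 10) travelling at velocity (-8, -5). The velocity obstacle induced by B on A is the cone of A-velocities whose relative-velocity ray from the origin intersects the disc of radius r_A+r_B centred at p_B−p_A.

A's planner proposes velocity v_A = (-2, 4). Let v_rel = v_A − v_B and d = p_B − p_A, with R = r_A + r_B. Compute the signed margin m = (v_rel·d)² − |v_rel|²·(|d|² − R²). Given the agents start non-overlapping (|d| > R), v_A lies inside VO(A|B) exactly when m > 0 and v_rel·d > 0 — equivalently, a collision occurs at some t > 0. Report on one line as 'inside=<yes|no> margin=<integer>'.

d = (12, 4),  |d|² = 160;  R = 6+3 = 9,  c = 160−9² = 79
v_rel = (6, 9),  |v_rel|² = 117;  v_rel·d = (6)·(12) + (9)·(4) = 108
117·t² − 216·t + 79 = 0  ⇒  m = 108² − 117·79 = 2421
m = 2421 > 0,  v_rel·d = 108 > 0  ⇒  inside

inside=yes margin=2421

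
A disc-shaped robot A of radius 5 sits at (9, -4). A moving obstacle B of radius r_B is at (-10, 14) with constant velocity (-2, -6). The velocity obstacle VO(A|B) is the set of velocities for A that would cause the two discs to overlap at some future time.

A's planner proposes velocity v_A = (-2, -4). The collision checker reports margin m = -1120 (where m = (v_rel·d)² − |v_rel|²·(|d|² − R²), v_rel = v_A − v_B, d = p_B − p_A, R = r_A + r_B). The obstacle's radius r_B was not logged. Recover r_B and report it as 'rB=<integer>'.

m = -1120
d = (-19, 18);  v_rel = (0, 2),  |v_rel|² = 4
v_rel×d = (0)·(18) − (2)·(-19) = 38
since m = R²·4 − 38²:  R² = (1444 + -1120) / 4 = 81
R = √81 = 9  ⇒  r_B = 9 − 5 = 4

rB=4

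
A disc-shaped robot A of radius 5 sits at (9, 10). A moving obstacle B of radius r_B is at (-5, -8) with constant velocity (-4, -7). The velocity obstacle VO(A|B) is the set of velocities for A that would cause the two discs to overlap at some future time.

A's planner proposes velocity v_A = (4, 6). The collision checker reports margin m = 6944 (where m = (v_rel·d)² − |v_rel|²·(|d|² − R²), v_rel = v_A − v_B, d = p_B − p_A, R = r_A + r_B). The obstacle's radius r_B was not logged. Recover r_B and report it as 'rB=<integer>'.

m = 6944
d = (-14, -18);  v_rel = (8, 13),  |v_rel|² = 233
v_rel×d = (8)·(-18) − (13)·(-14) = 38
since m = R²·233 − 38²:  R² = (1444 + 6944) / 233 = 36
R = √36 = 6  ⇒  r_B = 6 − 5 = 1

rB=1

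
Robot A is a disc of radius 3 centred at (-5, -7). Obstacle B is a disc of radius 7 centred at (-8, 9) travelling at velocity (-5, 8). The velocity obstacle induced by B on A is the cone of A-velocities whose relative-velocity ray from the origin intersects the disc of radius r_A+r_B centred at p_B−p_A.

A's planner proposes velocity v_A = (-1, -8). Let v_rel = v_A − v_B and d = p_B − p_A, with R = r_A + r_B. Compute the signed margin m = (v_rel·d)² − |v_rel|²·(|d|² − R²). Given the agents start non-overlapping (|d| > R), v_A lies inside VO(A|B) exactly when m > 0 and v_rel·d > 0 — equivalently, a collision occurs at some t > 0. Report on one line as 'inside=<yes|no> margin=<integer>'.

d = (-3, 16),  |d|² = 265;  R = 3+7 = 10,  c = 265−10² = 165
v_rel = (4, -16),  |v_rel|² = 272;  v_rel·d = (4)·(-3) + (-16)·(16) = -268
272·t² + 536·t + 165 = 0  ⇒  m = (-268)² − 272·165 = 26944
m = 26944 > 0,  v_rel·d = -268 < 0  ⇒  outside

inside=no margin=26944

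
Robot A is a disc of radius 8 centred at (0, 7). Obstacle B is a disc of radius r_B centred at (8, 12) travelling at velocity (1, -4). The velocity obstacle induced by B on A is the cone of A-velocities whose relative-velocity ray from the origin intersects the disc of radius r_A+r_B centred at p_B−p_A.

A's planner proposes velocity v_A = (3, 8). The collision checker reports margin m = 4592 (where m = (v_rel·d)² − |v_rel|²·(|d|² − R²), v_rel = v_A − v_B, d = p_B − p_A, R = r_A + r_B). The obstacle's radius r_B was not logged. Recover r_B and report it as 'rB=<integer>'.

m = 4592
d = (8, 5);  v_rel = (2, 12),  |v_rel|² = 148
v_rel×d = (2)·(5) − (12)·(8) = -86
since m = R²·148 − (-86)²:  R² = (7396 + 4592) / 148 = 81
R = √81 = 9  ⇒  r_B = 9 − 8 = 1

rB=1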